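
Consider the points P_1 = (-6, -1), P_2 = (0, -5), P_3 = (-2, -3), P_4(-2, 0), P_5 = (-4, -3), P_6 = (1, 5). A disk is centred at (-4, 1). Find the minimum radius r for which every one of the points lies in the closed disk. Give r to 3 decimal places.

The required radius is the distance from (-4, 1) to the farthest point.
Squared distances: 8, 52, 20, 5, 16, 41.
Maximum is 52, attained at P_2.
r = √52 ≈ 7.211.

7.211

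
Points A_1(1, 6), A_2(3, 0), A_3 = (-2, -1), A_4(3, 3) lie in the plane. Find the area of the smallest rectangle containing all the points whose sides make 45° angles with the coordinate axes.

In coordinates u = x + y, v = x − y the rectangle is axis-aligned; the map (x,y)→(u,v) scales areas by 2.
u-values: 7, 3, -3, 6; range = 7 − (-3) = 10.
v-values: -5, 3, -1, 0; range = 3 − (-5) = 8.
Area = (10 × 8) / 2 = 40.

40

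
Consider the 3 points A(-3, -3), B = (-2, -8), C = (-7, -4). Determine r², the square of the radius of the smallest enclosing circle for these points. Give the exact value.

Side lengths²: AB² = 26, AC² = 17, BC² = 41.
Since BC² = 41 < 26 + 17 = 43, the triangle is acute, so the smallest enclosing circle is the circumcircle.
Circumcentre = (-185/42, -247/42), r² = 9061/882.

9061/882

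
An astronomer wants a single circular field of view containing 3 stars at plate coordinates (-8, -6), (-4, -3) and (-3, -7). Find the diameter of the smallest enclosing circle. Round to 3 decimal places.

Call the three points A, B, C in the order given.
Side lengths²: AB² = 25, AC² = 26, BC² = 17.
Since AC² = 26 < 25 + 17 = 42, the triangle is acute, so the smallest enclosing circle is the circumcircle.
Circumcentre = (-201/38, -207/38), r² = 5525/722.
Diameter = 2r = 2√(5525/722) ≈ 5.533.

5.533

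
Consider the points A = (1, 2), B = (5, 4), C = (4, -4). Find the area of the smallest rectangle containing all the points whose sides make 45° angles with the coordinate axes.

In coordinates u = x + y, v = x − y the rectangle is axis-aligned; the map (x,y)→(u,v) scales areas by 2.
u-values: 3, 9, 0; range = 9 − 0 = 9.
v-values: -1, 1, 8; range = 8 − (-1) = 9.
Area = (9 × 9) / 2 = 40.5.

40.5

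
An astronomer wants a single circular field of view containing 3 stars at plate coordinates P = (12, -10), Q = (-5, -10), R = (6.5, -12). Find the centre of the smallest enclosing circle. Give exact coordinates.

(3.5, -10)

Side lengths²: PQ² = 289, PR² = 34.25, QR² = 136.25.
Since PQ² = 289 ≥ 136.25 + 34.25 = 170.5, the angle opposite PQ is not acute, so the smallest enclosing circle has PQ as diameter.
Centre = midpoint of PQ = (3.5, -10), r² = 289/4 = 72.25.
Centre = (3.5, -10).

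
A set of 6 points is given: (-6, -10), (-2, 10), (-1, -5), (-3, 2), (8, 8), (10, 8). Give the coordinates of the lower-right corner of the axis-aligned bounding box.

x-range [-6, 10], y-range [-10, 10].
The lower-right corner is (10, -10).

(10, -10)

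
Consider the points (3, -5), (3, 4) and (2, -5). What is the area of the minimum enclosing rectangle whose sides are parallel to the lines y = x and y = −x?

45

In coordinates u = x + y, v = x − y the rectangle is axis-aligned; the map (x,y)→(u,v) scales areas by 2.
u-values: -2, 7, -3; range = 7 − (-3) = 10.
v-values: 8, -1, 7; range = 8 − (-1) = 9.
Area = (10 × 9) / 2 = 45.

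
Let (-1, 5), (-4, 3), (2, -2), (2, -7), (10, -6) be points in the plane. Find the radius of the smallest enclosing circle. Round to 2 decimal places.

A smallest enclosing disk is always determined by at most three of the input points on its boundary.
The farthest pair is (-4, 3)–(10, -6) with squared distance 277. The circle on this segment as diameter has centre (3, -1.5) and r² = 277/4 = 69.25.
Check (-1, 5): distance² to centre = 58.25 ≤ 69.25, so it lies inside.
All remaining points lie in this disk, and no smaller disk contains both endpoints, so this is the minimum enclosing circle.
r = √(69.25) ≈ 8.32.

8.32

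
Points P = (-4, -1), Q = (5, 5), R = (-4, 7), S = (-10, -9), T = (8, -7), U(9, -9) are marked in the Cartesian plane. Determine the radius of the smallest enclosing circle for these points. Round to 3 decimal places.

11.009

By Welzl's lemma the MEC is supported by two points (diametrically opposite) or three points (on a circumcircle).
The minimum enclosing circle is determined by three boundary points: R, S, U.
Their circumcentre is (-0.5, -3.4375) with r² = 121.19140625.
The farthest remaining point Q is at distance² 101.44140625 ≤ 121.19140625.
r = √(121.19140625) ≈ 11.009.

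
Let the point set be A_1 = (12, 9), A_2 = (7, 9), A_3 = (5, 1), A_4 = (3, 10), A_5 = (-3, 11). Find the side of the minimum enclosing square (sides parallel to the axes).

15

The bounding box has width 15 and height 10.
An axis-aligned square enclosing the set must have side ≥ max(width, height).
So the minimum side is max(15, 10) = 15.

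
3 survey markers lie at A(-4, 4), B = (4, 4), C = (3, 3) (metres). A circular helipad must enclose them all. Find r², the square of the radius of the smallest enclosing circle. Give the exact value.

Side lengths²: AB² = 64, AC² = 50, BC² = 2.
Since AB² = 64 ≥ 50 + 2 = 52, the angle opposite AB is not acute, so the smallest enclosing circle has AB as diameter.
Centre = midpoint of AB = (0, 4), r² = 64/4 = 16.

16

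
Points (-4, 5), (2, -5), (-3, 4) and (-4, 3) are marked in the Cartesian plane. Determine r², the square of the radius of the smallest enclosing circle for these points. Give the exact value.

A smallest enclosing disk is always determined by at most three of the input points on its boundary.
The farthest pair is (-4, 5)–(2, -5) with squared distance 136. The circle on this segment as diameter has centre (-1, 0) and r² = 136/4 = 34.
Check (-3, 4): distance² to centre = 20 ≤ 34, so it lies inside.
All remaining points lie in this disk, and no smaller disk contains both endpoints, so this is the minimum enclosing circle.

34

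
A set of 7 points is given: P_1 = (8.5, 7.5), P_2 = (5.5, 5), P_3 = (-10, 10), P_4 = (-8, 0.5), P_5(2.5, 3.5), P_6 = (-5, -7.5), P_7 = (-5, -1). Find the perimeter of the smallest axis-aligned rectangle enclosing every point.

Width = max x − min x = 8.5 − (-10) = 18.5.
Height = max y − min y = 10 − (-7.5) = 17.5.
Perimeter = 2(18.5 + 17.5) = 72.

72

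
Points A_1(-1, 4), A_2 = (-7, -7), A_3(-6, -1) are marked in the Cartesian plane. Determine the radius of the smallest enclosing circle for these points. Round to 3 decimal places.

6.265

Side lengths²: A_1A_2² = 157, A_1A_3² = 50, A_2A_3² = 37.
Since A_1A_2² = 157 ≥ 50 + 37 = 87, the angle opposite A_1A_2 is not acute, so the smallest enclosing circle has A_1A_2 as diameter.
Centre = midpoint of A_1A_2 = (-4, -1.5), r² = 157/4 = 39.25.
r = √(39.25) ≈ 6.265.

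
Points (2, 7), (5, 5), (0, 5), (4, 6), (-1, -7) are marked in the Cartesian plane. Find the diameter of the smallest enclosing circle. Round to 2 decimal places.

14.32

The minimum enclosing circle of a finite set is fixed by two of the points (as a diameter) or three (as a circumcircle).
The farthest pair is (2, 7)–(-1, -7) with squared distance 205. The circle on this segment as diameter has centre (0.5, 0) and r² = 205/4 = 51.25.
Check (5, 5): distance² to centre = 45.25 ≤ 51.25, so it lies inside.
All remaining points lie in this disk, and no smaller disk contains both endpoints, so this is the minimum enclosing circle.
Diameter = 2r = 2√(51.25) ≈ 14.32.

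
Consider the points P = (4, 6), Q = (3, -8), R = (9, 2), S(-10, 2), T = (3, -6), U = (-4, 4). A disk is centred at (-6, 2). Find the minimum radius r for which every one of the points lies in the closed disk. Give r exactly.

15

The required radius is the distance from (-6, 2) to the farthest point.
Squared distances: 116, 181, 225, 16, 145, 8.
Maximum is 225, attained at R.
r = √225 = 15.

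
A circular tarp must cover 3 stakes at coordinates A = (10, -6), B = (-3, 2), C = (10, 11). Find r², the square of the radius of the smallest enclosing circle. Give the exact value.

29125/338

Side lengths²: AB² = 233, AC² = 289, BC² = 250.
Since AC² = 289 < 250 + 233 = 483, the triangle is acute, so the smallest enclosing circle is the circumcircle.
Circumcentre = (163/26, 2.5), r² = 29125/338.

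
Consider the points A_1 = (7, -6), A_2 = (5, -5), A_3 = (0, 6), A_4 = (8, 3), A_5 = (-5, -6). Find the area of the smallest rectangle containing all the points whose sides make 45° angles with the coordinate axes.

209

In coordinates u = x + y, v = x − y the rectangle is axis-aligned; the map (x,y)→(u,v) scales areas by 2.
u-values: 1, 0, 6, 11, -11; range = 11 − (-11) = 22.
v-values: 13, 10, -6, 5, 1; range = 13 − (-6) = 19.
Area = (22 × 19) / 2 = 209.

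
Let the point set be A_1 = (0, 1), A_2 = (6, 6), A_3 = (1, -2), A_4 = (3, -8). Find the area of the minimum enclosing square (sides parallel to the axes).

196

The bounding box has width 6 and height 14.
An axis-aligned square enclosing the set must have side ≥ max(width, height).
So the minimum side is max(6, 14) = 14.
Area = 14² = 196.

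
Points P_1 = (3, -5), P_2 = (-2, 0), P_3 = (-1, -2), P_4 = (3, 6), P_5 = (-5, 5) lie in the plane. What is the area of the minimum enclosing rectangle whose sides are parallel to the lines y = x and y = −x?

108

In coordinates u = x + y, v = x − y the rectangle is axis-aligned; the map (x,y)→(u,v) scales areas by 2.
u-values: -2, -2, -3, 9, 0; range = 9 − (-3) = 12.
v-values: 8, -2, 1, -3, -10; range = 8 − (-10) = 18.
Area = (12 × 18) / 2 = 108.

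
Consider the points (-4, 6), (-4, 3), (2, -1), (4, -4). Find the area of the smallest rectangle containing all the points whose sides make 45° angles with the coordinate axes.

In coordinates u = x + y, v = x − y the rectangle is axis-aligned; the map (x,y)→(u,v) scales areas by 2.
u-values: 2, -1, 1, 0; range = 2 − (-1) = 3.
v-values: -10, -7, 3, 8; range = 8 − (-10) = 18.
Area = (3 × 18) / 2 = 27.

27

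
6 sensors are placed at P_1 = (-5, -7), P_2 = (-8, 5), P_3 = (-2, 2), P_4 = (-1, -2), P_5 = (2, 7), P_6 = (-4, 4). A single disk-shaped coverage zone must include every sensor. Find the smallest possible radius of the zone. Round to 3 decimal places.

7.835

The minimum enclosing circle is determined by three boundary points: P_1, P_2, P_5.
Their circumcentre is (-11/6, 1/6) with r² = 1105/18.
The farthest remaining point P_6 is at distance² 349/18 ≤ 1105/18.
r = √(1105/18) ≈ 7.835.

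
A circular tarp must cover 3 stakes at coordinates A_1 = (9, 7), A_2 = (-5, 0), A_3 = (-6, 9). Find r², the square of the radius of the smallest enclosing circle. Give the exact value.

46945/722

Side lengths²: A_1A_2² = 245, A_1A_3² = 229, A_2A_3² = 82.
Since A_1A_2² = 245 < 229 + 82 = 311, the triangle is acute, so the smallest enclosing circle is the circumcircle.
Circumcentre = (43/38, 199/38), r² = 46945/722.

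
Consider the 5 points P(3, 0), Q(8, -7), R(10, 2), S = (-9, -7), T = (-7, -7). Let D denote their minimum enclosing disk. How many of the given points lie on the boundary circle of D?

2

By Welzl's lemma the MEC is supported by two points (diametrically opposite) or three points (on a circumcircle).
The farthest pair is R–S with squared distance 442. The circle on this segment as diameter has centre (0.5, -2.5) and r² = 442/4 = 110.5.
Check P: distance² to centre = 12.5 ≤ 110.5, so it lies inside.
All remaining points lie in this disk, and no smaller disk contains both endpoints, so this is the minimum enclosing circle.
The points at distance exactly r from the centre are R, S — 2 points.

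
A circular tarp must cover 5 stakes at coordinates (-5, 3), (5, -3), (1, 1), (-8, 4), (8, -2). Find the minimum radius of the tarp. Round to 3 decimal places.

By Welzl's lemma the MEC is supported by two points (diametrically opposite) or three points (on a circumcircle).
The farthest pair is (-8, 4)–(8, -2) with squared distance 292. The circle on this segment as diameter has centre (0, 1) and r² = 292/4 = 73.
Check (-5, 3): distance² to centre = 29 ≤ 73, so it lies inside.
All remaining points lie in this disk, and no smaller disk contains both endpoints, so this is the minimum enclosing circle.
r = √73 ≈ 8.544.

8.544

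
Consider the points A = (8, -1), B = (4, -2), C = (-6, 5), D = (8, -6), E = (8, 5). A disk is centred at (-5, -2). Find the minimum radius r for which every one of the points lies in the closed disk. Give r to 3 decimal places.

The required radius is the distance from (-5, -2) to the farthest point.
Squared distances: 170, 81, 50, 185, 218.
Maximum is 218, attained at E.
r = √218 ≈ 14.765.

14.765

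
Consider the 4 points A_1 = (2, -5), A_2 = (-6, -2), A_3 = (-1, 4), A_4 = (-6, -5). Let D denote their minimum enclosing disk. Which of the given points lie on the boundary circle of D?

A_1, A_3, A_4

A smallest enclosing disk is always determined by at most three of the input points on its boundary.
The minimum enclosing circle is determined by three boundary points: A_1, A_3, A_4.
Their circumcentre is (-2, -4/3) with r² = 265/9.
The farthest remaining point A_2 is at distance² 148/9 ≤ 265/9.
The points at distance exactly r from the centre are A_1, A_3, A_4 — 3 points.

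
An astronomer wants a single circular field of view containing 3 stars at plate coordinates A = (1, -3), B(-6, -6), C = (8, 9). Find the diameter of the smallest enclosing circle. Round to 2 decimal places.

Side lengths²: AB² = 58, AC² = 193, BC² = 421.
Since BC² = 421 ≥ 193 + 58 = 251, the angle opposite BC is not acute, so the smallest enclosing circle has BC as diameter.
Centre = midpoint of BC = (1, 1.5), r² = 421/4 = 105.25.
Diameter = 2r = 2√(105.25) ≈ 20.52.

20.52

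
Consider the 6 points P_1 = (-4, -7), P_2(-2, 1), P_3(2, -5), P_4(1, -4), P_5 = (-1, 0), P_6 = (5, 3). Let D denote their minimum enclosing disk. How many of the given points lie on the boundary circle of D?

2

A smallest enclosing disk is always determined by at most three of the input points on its boundary.
The farthest pair is P_1–P_6 with squared distance 181. The circle on this segment as diameter has centre (0.5, -2) and r² = 181/4 = 45.25.
Check P_2: distance² to centre = 15.25 ≤ 45.25, so it lies inside.
All remaining points lie in this disk, and no smaller disk contains both endpoints, so this is the minimum enclosing circle.
The points at distance exactly r from the centre are P_1, P_6 — 2 points.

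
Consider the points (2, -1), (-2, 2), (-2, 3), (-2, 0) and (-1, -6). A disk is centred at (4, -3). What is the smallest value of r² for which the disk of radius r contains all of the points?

72

The required radius is the distance from (4, -3) to the farthest point.
Squared distances: 8, 61, 72, 45, 34.
Maximum is 72, attained at (-2, 3).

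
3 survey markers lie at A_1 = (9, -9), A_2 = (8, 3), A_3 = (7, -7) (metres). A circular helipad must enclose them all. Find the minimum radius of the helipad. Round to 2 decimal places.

Side lengths²: A_1A_2² = 145, A_1A_3² = 8, A_2A_3² = 101.
Since A_1A_2² = 145 ≥ 101 + 8 = 109, the angle opposite A_1A_2 is not acute, so the smallest enclosing circle has A_1A_2 as diameter.
Centre = midpoint of A_1A_2 = (8.5, -3), r² = 145/4 = 36.25.
r = √(36.25) ≈ 6.02.

6.02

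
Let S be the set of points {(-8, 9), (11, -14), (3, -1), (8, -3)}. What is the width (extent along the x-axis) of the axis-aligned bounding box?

19

max x = 11, min x = -8, so width = 19.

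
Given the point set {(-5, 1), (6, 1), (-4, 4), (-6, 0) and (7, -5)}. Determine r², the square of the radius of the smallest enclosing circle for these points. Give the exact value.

The minimum enclosing circle of a finite set is fixed by two of the points (as a diameter) or three (as a circumcircle).
The minimum enclosing circle is determined by three boundary points: (-4, 4), (-6, 0), (7, -5).
Their circumcentre is (33/31, -32/31) with r² = 48985/961.
The farthest remaining point (-5, 1) is at distance² 39313/961 ≤ 48985/961.

48985/961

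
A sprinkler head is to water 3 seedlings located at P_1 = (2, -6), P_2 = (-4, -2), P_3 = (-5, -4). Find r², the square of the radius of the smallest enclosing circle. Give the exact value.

13.45703125

Side lengths²: P_1P_2² = 52, P_1P_3² = 53, P_2P_3² = 5.
Since P_1P_3² = 53 < 52 + 5 = 57, the triangle is acute, so the smallest enclosing circle is the circumcircle.
Circumcentre = (-1.375, -4.5625), r² = 13.45703125.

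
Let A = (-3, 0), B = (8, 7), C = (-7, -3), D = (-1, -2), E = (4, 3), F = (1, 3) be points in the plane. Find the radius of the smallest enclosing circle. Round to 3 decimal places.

The minimum enclosing circle of a finite set is fixed by two of the points (as a diameter) or three (as a circumcircle).
The farthest pair is B–C with squared distance 325. The circle on this segment as diameter has centre (0.5, 2) and r² = 325/4 = 81.25.
Check A: distance² to centre = 16.25 ≤ 81.25, so it lies inside.
All remaining points lie in this disk, and no smaller disk contains both endpoints, so this is the minimum enclosing circle.
r = √(81.25) ≈ 9.014.

9.014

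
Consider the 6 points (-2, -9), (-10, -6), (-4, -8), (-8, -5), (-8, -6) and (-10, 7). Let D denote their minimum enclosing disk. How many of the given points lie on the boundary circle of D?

A smallest enclosing disk is always determined by at most three of the input points on its boundary.
The farthest pair is (-2, -9)–(-10, 7) with squared distance 320. The circle on this segment as diameter has centre (-6, -1) and r² = 320/4 = 80.
Check (-10, -6): distance² to centre = 41 ≤ 80, so it lies inside.
All remaining points lie in this disk, and no smaller disk contains both endpoints, so this is the minimum enclosing circle.
The points at distance exactly r from the centre are (-2, -9), (-10, 7) — 2 points.

2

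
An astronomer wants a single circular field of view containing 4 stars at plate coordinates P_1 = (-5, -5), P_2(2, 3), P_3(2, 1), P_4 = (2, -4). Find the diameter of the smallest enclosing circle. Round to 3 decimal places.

A smallest enclosing disk is always determined by at most three of the input points on its boundary.
The farthest pair is P_1–P_2 with squared distance 113. The circle on this segment as diameter has centre (-1.5, -1) and r² = 113/4 = 28.25.
Check P_3: distance² to centre = 16.25 ≤ 28.25, so it lies inside.
All remaining points lie in this disk, and no smaller disk contains both endpoints, so this is the minimum enclosing circle.
Diameter = 2r = 2√(28.25) ≈ 10.630.

10.630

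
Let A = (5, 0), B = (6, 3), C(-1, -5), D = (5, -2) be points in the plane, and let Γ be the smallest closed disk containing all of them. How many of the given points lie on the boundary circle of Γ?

The minimum enclosing circle of a finite set is fixed by two of the points (as a diameter) or three (as a circumcircle).
The farthest pair is B–C with squared distance 113. The circle on this segment as diameter has centre (2.5, -1) and r² = 113/4 = 28.25.
Check A: distance² to centre = 7.25 ≤ 28.25, so it lies inside.
All remaining points lie in this disk, and no smaller disk contains both endpoints, so this is the minimum enclosing circle.
The points at distance exactly r from the centre are B, C — 2 points.

2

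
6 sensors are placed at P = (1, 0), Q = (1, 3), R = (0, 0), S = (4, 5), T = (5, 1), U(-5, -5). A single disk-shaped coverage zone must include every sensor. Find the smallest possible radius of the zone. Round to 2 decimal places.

The farthest pair is S–U with squared distance 181. The circle on this segment as diameter has centre (-0.5, 0) and r² = 181/4 = 45.25.
Check P: distance² to centre = 2.25 ≤ 45.25, so it lies inside.
All remaining points lie in this disk, and no smaller disk contains both endpoints, so this is the minimum enclosing circle.
r = √(45.25) ≈ 6.73.

6.73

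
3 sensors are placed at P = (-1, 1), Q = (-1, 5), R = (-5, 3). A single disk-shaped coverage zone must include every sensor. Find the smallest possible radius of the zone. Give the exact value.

Side lengths²: PQ² = 16, PR² = 20, QR² = 20.
Since QR² = 20 < 20 + 16 = 36, the triangle is acute, so the smallest enclosing circle is the circumcircle.
Circumcentre = (-2.5, 3), r² = 6.25.
r = √(6.25) = 2.5.

2.5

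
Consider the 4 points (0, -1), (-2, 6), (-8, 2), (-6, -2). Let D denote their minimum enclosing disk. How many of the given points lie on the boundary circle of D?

The minimum enclosing circle is determined by three boundary points: (0, -1), (-2, 6), (-6, -2).
Their circumcentre is (-39/11, 39/22) with r² = 9805/484.
The farthest remaining point (-8, 2) is at distance² 9629/484 ≤ 9805/484.
The points at distance exactly r from the centre are (0, -1), (-2, 6), (-6, -2) — 3 points.

3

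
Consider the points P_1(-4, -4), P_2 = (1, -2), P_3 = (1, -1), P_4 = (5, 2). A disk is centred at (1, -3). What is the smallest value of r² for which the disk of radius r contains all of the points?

41

The required radius is the distance from (1, -3) to the farthest point.
Squared distances: 26, 1, 4, 41.
Maximum is 41, attained at P_4.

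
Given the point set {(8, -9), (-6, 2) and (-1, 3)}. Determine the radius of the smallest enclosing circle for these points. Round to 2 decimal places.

Call the three points A, B, C in the order given.
Side lengths²: AB² = 317, AC² = 225, BC² = 26.
Since AB² = 317 ≥ 225 + 26 = 251, the angle opposite AB is not acute, so the smallest enclosing circle has AB as diameter.
Centre = midpoint of AB = (1, -3.5), r² = 317/4 = 79.25.
r = √(79.25) ≈ 8.90.

8.90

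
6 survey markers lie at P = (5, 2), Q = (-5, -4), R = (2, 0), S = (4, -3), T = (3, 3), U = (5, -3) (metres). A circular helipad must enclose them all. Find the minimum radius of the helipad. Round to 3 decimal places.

5.831

The minimum enclosing circle of a finite set is fixed by two of the points (as a diameter) or three (as a circumcircle).
The farthest pair is P–Q with squared distance 136. The circle on this segment as diameter has centre (0, -1) and r² = 136/4 = 34.
Check R: distance² to centre = 5 ≤ 34, so it lies inside.
All remaining points lie in this disk, and no smaller disk contains both endpoints, so this is the minimum enclosing circle.
r = √34 ≈ 5.831.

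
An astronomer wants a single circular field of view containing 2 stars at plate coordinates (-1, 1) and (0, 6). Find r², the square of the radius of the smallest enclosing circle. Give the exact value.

6.5

The smallest circle enclosing two points has them as diameter endpoints.
Centre = midpoint = (-0.5, 3.5); r² = |(-1, 1)−(0, 6)|²/4 = 26/4 = 6.5.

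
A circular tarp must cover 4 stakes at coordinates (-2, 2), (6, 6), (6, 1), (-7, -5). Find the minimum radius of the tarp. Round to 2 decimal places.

The minimum enclosing circle of a finite set is fixed by two of the points (as a diameter) or three (as a circumcircle).
The farthest pair is (6, 6)–(-7, -5) with squared distance 290. The circle on this segment as diameter has centre (-0.5, 0.5) and r² = 290/4 = 72.5.
Check (-2, 2): distance² to centre = 4.5 ≤ 72.5, so it lies inside.
All remaining points lie in this disk, and no smaller disk contains both endpoints, so this is the minimum enclosing circle.
r = √(72.5) ≈ 8.51.

8.51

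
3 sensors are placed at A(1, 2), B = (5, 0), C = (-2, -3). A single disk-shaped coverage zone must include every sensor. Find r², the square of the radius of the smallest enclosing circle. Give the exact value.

14.5

Side lengths²: AB² = 20, AC² = 34, BC² = 58.
Since BC² = 58 ≥ 34 + 20 = 54, the angle opposite BC is not acute, so the smallest enclosing circle has BC as diameter.
Centre = midpoint of BC = (1.5, -1.5), r² = 58/4 = 14.5.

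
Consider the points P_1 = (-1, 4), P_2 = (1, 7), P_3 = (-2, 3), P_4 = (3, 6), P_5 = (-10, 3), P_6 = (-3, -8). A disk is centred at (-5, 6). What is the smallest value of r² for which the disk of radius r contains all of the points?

The required radius is the distance from (-5, 6) to the farthest point.
Squared distances: 20, 37, 18, 64, 34, 200.
Maximum is 200, attained at P_6.

200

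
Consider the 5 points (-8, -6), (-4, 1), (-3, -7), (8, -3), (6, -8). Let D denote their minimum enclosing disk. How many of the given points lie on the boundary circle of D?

The farthest pair is (-8, -6)–(8, -3) with squared distance 265. The circle on this segment as diameter has centre (0, -4.5) and r² = 265/4 = 66.25.
Check (-4, 1): distance² to centre = 46.25 ≤ 66.25, so it lies inside.
All remaining points lie in this disk, and no smaller disk contains both endpoints, so this is the minimum enclosing circle.
The points at distance exactly r from the centre are (-8, -6), (8, -3) — 2 points.

2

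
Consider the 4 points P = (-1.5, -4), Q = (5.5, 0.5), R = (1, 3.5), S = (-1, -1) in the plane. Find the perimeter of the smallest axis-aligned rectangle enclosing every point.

Width = max x − min x = 5.5 − (-1.5) = 7.
Height = max y − min y = 3.5 − (-4) = 7.5.
Perimeter = 2(7 + 7.5) = 29.

29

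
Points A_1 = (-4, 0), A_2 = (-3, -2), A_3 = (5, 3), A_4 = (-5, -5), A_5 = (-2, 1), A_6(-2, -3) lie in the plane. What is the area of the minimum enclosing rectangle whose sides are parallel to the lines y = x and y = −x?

In coordinates u = x + y, v = x − y the rectangle is axis-aligned; the map (x,y)→(u,v) scales areas by 2.
u-values: -4, -5, 8, -10, -1, -5; range = 8 − (-10) = 18.
v-values: -4, -1, 2, 0, -3, 1; range = 2 − (-4) = 6.
Area = (18 × 6) / 2 = 54.

54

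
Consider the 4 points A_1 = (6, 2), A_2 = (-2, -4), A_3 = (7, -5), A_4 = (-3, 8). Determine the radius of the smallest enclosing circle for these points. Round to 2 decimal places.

A smallest enclosing disk is always determined by at most three of the input points on its boundary.
The farthest pair is A_3–A_4 with squared distance 269. The circle on this segment as diameter has centre (2, 1.5) and r² = 269/4 = 67.25.
Check A_1: distance² to centre = 16.25 ≤ 67.25, so it lies inside.
All remaining points lie in this disk, and no smaller disk contains both endpoints, so this is the minimum enclosing circle.
r = √(67.25) ≈ 8.20.

8.20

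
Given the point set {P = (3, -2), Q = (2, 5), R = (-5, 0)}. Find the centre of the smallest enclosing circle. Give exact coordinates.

(-13/27, 29/27)

Side lengths²: PQ² = 50, PR² = 68, QR² = 74.
Since QR² = 74 < 68 + 50 = 118, the triangle is acute, so the smallest enclosing circle is the circumcircle.
Circumcentre = (-13/27, 29/27), r² = 15725/729.
Centre = (-13/27, 29/27).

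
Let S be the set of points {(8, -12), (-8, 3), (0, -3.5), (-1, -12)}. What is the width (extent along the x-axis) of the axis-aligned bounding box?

max x = 8, min x = -8, so width = 16.

16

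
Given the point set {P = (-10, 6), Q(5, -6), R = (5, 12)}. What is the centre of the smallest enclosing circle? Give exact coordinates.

Side lengths²: PQ² = 369, PR² = 261, QR² = 324.
Since PQ² = 369 < 324 + 261 = 585, the triangle is acute, so the smallest enclosing circle is the circumcircle.
Circumcentre = (-0.1, 3), r² = 107.01.
Centre = (-0.1, 3).

(-0.1, 3)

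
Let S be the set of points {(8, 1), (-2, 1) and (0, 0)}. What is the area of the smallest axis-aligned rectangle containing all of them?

10

x ranges over [-2, 8], width 10.
y ranges over [0, 1], height 1.
Area = 10 × 1 = 10.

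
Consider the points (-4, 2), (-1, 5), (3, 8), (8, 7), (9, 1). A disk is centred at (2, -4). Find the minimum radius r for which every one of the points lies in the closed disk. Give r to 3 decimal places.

The required radius is the distance from (2, -4) to the farthest point.
Squared distances: 72, 90, 145, 157, 74.
Maximum is 157, attained at (8, 7).
r = √157 ≈ 12.530.

12.530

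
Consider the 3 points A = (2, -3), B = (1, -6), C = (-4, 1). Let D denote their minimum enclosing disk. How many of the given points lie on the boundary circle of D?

2

Side lengths²: AB² = 10, AC² = 52, BC² = 74.
Since BC² = 74 ≥ 52 + 10 = 62, the angle opposite BC is not acute, so the smallest enclosing circle has BC as diameter.
Centre = midpoint of BC = (-1.5, -2.5), r² = 74/4 = 18.5.
The points at distance exactly r from the centre are B, C — 2 points.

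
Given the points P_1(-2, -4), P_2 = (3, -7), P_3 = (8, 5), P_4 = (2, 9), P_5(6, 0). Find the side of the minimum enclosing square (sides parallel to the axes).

16

The bounding box has width 10 and height 16.
An axis-aligned square enclosing the set must have side ≥ max(width, height).
So the minimum side is max(10, 16) = 16.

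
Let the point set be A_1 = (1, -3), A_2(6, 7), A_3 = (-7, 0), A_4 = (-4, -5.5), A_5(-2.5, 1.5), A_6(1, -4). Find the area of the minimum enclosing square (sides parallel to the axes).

169

The bounding box has width 13 and height 12.5.
An axis-aligned square enclosing the set must have side ≥ max(width, height).
So the minimum side is max(13, 12.5) = 13.
Area = 13² = 169.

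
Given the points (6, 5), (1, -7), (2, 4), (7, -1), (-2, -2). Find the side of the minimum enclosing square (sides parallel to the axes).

12

The bounding box has width 9 and height 12.
An axis-aligned square enclosing the set must have side ≥ max(width, height).
So the minimum side is max(9, 12) = 12.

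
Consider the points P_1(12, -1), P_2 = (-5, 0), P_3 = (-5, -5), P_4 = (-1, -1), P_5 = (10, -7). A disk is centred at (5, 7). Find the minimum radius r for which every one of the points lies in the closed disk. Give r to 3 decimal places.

The required radius is the distance from (5, 7) to the farthest point.
Squared distances: 113, 149, 244, 100, 221.
Maximum is 244, attained at P_3.
r = √244 ≈ 15.620.

15.620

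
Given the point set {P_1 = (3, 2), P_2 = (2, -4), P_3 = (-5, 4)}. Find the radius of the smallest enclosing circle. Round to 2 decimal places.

5.32

Side lengths²: P_1P_2² = 37, P_1P_3² = 68, P_2P_3² = 113.
Since P_2P_3² = 113 ≥ 68 + 37 = 105, the angle opposite P_2P_3 is not acute, so the smallest enclosing circle has P_2P_3 as diameter.
Centre = midpoint of P_2P_3 = (-1.5, 0), r² = 113/4 = 28.25.
r = √(28.25) ≈ 5.32.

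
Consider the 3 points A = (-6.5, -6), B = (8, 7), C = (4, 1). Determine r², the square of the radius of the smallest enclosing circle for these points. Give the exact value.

Side lengths²: AB² = 379.25, AC² = 159.25, BC² = 52.
Since AB² = 379.25 ≥ 159.25 + 52 = 211.25, the angle opposite AB is not acute, so the smallest enclosing circle has AB as diameter.
Centre = midpoint of AB = (0.75, 0.5), r² = 379.25/4 = 94.8125.

94.8125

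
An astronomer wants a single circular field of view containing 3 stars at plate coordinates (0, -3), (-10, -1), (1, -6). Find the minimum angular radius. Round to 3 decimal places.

Call the three points A, B, C in the order given.
Side lengths²: AB² = 104, AC² = 10, BC² = 146.
Since BC² = 146 ≥ 104 + 10 = 114, the angle opposite BC is not acute, so the smallest enclosing circle has BC as diameter.
Centre = midpoint of BC = (-4.5, -3.5), r² = 146/4 = 36.5.
r = √(36.5) ≈ 6.042.

6.042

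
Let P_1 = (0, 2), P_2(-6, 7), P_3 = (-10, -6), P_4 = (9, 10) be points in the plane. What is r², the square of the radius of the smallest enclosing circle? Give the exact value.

The farthest pair is P_3–P_4 with squared distance 617. The circle on this segment as diameter has centre (-0.5, 2) and r² = 617/4 = 154.25.
Check P_1: distance² to centre = 0.25 ≤ 154.25, so it lies inside.
All remaining points lie in this disk, and no smaller disk contains both endpoints, so this is the minimum enclosing circle.

154.25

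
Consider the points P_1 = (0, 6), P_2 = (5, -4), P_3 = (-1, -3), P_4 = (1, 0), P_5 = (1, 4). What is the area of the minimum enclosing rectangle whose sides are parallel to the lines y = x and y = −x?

In coordinates u = x + y, v = x − y the rectangle is axis-aligned; the map (x,y)→(u,v) scales areas by 2.
u-values: 6, 1, -4, 1, 5; range = 6 − (-4) = 10.
v-values: -6, 9, 2, 1, -3; range = 9 − (-6) = 15.
Area = (10 × 15) / 2 = 75.

75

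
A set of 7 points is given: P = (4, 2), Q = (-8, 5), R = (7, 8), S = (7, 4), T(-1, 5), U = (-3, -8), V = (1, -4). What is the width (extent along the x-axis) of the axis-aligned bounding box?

max x = 7, min x = -8, so width = 15.

15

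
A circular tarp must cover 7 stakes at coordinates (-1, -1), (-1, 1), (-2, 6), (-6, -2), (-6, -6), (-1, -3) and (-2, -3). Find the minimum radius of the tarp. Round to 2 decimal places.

By Welzl's lemma the MEC is supported by two points (diametrically opposite) or three points (on a circumcircle).
The farthest pair is (-2, 6)–(-6, -6) with squared distance 160. The circle on this segment as diameter has centre (-4, 0) and r² = 160/4 = 40.
Check (-1, -1): distance² to centre = 10 ≤ 40, so it lies inside.
All remaining points lie in this disk, and no smaller disk contains both endpoints, so this is the minimum enclosing circle.
r = √40 ≈ 6.32.

6.32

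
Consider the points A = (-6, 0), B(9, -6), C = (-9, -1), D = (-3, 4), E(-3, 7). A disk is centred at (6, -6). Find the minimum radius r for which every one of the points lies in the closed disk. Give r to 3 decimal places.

15.811

The required radius is the distance from (6, -6) to the farthest point.
Squared distances: 180, 9, 250, 181, 250.
Maximum is 250, attained at C.
r = √250 ≈ 15.811.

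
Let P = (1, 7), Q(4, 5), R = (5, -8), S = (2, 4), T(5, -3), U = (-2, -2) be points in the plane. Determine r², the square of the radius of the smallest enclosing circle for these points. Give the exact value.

60.25

By Welzl's lemma the MEC is supported by two points (diametrically opposite) or three points (on a circumcircle).
The farthest pair is P–R with squared distance 241. The circle on this segment as diameter has centre (3, -0.5) and r² = 241/4 = 60.25.
Check Q: distance² to centre = 31.25 ≤ 60.25, so it lies inside.
All remaining points lie in this disk, and no smaller disk contains both endpoints, so this is the minimum enclosing circle.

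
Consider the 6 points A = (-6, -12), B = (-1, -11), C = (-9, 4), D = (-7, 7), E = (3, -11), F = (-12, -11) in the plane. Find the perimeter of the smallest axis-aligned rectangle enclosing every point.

68

Width = max x − min x = 3 − (-12) = 15.
Height = max y − min y = 7 − (-12) = 19.
Perimeter = 2(15 + 19) = 68.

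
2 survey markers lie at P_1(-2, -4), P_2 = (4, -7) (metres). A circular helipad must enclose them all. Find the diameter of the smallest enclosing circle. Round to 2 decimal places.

The smallest circle enclosing two points has them as diameter endpoints.
Centre = midpoint = (1, -5.5); r² = |P_1P_2|²/4 = 45/4 = 11.25.
Diameter = 2r = 2√(11.25) ≈ 6.71.

6.71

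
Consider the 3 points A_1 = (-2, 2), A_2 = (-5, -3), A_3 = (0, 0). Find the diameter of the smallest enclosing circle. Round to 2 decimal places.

Side lengths²: A_1A_2² = 34, A_1A_3² = 8, A_2A_3² = 34.
Since A_2A_3² = 34 < 34 + 8 = 42, the triangle is acute, so the smallest enclosing circle is the circumcircle.
Circumcentre = (-2.875, -0.875), r² = 9.03125.
Diameter = 2r = 2√(9.03125) ≈ 6.01.

6.01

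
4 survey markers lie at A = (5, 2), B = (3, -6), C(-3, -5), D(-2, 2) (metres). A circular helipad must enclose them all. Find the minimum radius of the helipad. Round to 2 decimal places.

5.32

A smallest enclosing disk is always determined by at most three of the input points on its boundary.
The farthest pair is A–C with squared distance 113. The circle on this segment as diameter has centre (1, -1.5) and r² = 113/4 = 28.25.
Check B: distance² to centre = 24.25 ≤ 28.25, so it lies inside.
All remaining points lie in this disk, and no smaller disk contains both endpoints, so this is the minimum enclosing circle.
r = √(28.25) ≈ 5.32.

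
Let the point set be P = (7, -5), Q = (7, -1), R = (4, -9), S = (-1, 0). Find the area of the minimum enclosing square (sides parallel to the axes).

The bounding box has width 8 and height 9.
An axis-aligned square enclosing the set must have side ≥ max(width, height).
So the minimum side is max(8, 9) = 9.
Area = 9² = 81.

81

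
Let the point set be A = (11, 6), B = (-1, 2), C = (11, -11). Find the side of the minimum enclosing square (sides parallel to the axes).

The bounding box has width 12 and height 17.
An axis-aligned square enclosing the set must have side ≥ max(width, height).
So the minimum side is max(12, 17) = 17.

17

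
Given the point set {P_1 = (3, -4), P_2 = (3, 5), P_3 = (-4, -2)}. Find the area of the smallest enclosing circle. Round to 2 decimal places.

Side lengths²: P_1P_2² = 81, P_1P_3² = 53, P_2P_3² = 98.
Since P_2P_3² = 98 < 81 + 53 = 134, the triangle is acute, so the smallest enclosing circle is the circumcircle.
Circumcentre = (0.5, 0.5), r² = 26.5.
Area = π·r² = π·26.5 ≈ 83.25.

83.25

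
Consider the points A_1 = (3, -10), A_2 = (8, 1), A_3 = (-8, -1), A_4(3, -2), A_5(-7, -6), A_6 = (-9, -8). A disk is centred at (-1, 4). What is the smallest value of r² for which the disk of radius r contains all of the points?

212

The required radius is the distance from (-1, 4) to the farthest point.
Squared distances: 212, 90, 74, 52, 136, 208.
Maximum is 212, attained at A_1.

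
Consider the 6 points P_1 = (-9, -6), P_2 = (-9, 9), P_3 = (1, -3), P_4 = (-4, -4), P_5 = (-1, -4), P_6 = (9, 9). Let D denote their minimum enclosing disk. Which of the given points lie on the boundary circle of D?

P_1, P_2, P_6

The minimum enclosing circle of a finite set is fixed by two of the points (as a diameter) or three (as a circumcircle).
The farthest pair is P_1–P_6 with squared distance 549. The circle on this segment as diameter has centre (0, 1.5) and r² = 549/4 = 137.25.
Check P_2: distance² to centre = 137.25 ≤ 137.25, so it lies inside.
All remaining points lie in this disk, and no smaller disk contains both endpoints, so this is the minimum enclosing circle.
The points at distance exactly r from the centre are P_1, P_2, P_6 — 3 points.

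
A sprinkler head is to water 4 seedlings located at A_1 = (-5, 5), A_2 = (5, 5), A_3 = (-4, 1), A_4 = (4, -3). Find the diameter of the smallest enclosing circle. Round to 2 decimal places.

By Welzl's lemma the MEC is supported by two points (diametrically opposite) or three points (on a circumcircle).
The minimum enclosing circle is determined by three boundary points: A_1, A_2, A_4.
Their circumcentre is (0, 1.5625) with r² = 36.81640625.
The farthest remaining point A_3 is at distance² 16.31640625 ≤ 36.81640625.
Diameter = 2r = 2√(36.81640625) ≈ 12.14.

12.14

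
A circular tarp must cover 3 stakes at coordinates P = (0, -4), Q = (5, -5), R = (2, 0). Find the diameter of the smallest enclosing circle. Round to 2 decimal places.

6.04

Side lengths²: PQ² = 26, PR² = 20, QR² = 34.
Since QR² = 34 < 26 + 20 = 46, the triangle is acute, so the smallest enclosing circle is the circumcircle.
Circumcentre = (31/11, -32/11), r² = 1105/121.
Diameter = 2r = 2√(1105/121) ≈ 6.04.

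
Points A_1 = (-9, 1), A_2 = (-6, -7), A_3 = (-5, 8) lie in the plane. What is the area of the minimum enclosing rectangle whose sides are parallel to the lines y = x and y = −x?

In coordinates u = x + y, v = x − y the rectangle is axis-aligned; the map (x,y)→(u,v) scales areas by 2.
u-values: -8, -13, 3; range = 3 − (-13) = 16.
v-values: -10, 1, -13; range = 1 − (-13) = 14.
Area = (16 × 14) / 2 = 112.

112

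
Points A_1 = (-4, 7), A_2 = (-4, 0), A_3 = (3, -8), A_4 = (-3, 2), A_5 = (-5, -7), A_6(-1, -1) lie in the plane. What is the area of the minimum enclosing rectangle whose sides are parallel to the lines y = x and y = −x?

In coordinates u = x + y, v = x − y the rectangle is axis-aligned; the map (x,y)→(u,v) scales areas by 2.
u-values: 3, -4, -5, -1, -12, -2; range = 3 − (-12) = 15.
v-values: -11, -4, 11, -5, 2, 0; range = 11 − (-11) = 22.
Area = (15 × 22) / 2 = 165.

165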